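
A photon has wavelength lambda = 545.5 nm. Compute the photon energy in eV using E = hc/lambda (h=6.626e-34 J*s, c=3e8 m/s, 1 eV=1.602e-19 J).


E = hc / lambda
= (6.626e-34)(3e8) / (545.5e-9)
= 1.9878e-25 / 5.4550e-07
= 3.6440e-19 J
Converting to eV: 3.6440e-19 / 1.602e-19
= 2.2747 eV

2.2747


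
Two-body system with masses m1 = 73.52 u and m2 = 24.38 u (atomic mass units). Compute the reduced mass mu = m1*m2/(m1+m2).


mu = m1 * m2 / (m1 + m2)
= 73.52 * 24.38 / (73.52 + 24.38)
= 1792.4176 / 97.9
= 18.3087 u

18.3087


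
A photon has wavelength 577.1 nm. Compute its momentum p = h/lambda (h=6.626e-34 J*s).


p = h / lambda
= 6.626e-34 / (577.1e-9)
= 6.626e-34 / 5.7710e-07
= 1.1482e-27 kg*m/s

1.1482e-27


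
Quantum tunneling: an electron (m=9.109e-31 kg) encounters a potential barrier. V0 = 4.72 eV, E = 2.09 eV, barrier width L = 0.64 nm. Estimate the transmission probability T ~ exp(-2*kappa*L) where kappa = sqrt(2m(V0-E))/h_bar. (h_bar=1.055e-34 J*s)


V0 - E = 2.63 eV = 4.2133e-19 J
kappa = sqrt(2 * m * (V0-E)) / h_bar
= sqrt(2 * 9.109e-31 * 4.2133e-19) / 1.055e-34
= 8.3044e+09 /m
2*kappa*L = 2 * 8.3044e+09 * 0.64e-9
= 10.6296
T = exp(-10.6296) = 2.418926e-05

2.418926e-05


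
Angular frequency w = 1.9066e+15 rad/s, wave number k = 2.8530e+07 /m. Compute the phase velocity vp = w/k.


vp = w / k
= 1.9066e+15 / 2.8530e+07
= 6.6828e+07 m/s

6.6828e+07


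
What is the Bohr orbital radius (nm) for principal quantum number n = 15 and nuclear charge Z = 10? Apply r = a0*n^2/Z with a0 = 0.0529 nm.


r = a0 * n^2 / Z
= 0.0529 * 15^2 / 10
= 0.0529 * 225 / 10
= 1.1903 nm

1.1903


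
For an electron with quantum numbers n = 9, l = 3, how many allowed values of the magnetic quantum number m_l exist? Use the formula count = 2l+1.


m_l ranges from -l to +l in integer steps
So m_l goes from -3 to +3
Count = 2l + 1 = 2*3 + 1
= 7

7


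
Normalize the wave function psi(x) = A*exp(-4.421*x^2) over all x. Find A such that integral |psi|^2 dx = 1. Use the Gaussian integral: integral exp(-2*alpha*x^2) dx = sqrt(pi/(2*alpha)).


integral |psi|^2 dx = A^2 * sqrt(pi/(2*alpha)) = 1
A^2 = sqrt(2*alpha/pi)
= sqrt(2 * 4.421 / pi)
= 1.677646
A = sqrt(1.677646)
= 1.2952

1.2952


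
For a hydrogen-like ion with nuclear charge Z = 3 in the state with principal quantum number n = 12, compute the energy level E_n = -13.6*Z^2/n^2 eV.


E_n = -13.6 * Z^2 / n^2
= -13.6 * 3^2 / 12^2
= -13.6 * 9 / 144
= -0.85 eV

-0.85


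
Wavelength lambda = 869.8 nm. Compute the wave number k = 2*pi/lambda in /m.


k = 2 * pi / lambda
= 6.2832 / (869.8e-9)
= 6.2832 / 8.6980e-07
= 7.2237e+06 /m

7.2237e+06


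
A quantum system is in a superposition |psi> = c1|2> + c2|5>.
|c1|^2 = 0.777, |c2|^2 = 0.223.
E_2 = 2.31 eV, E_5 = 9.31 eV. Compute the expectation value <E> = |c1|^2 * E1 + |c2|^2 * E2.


<E> = |c1|^2 * E1 + |c2|^2 * E2
= 0.777 * 2.31 + 0.223 * 9.31
= 1.7949 + 2.0761
= 3.871 eV

3.871


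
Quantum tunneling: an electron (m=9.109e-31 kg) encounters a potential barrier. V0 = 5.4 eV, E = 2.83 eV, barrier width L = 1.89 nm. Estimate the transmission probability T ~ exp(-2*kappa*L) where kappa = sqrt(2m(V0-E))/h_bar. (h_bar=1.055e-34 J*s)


V0 - E = 2.57 eV = 4.1171e-19 J
kappa = sqrt(2 * m * (V0-E)) / h_bar
= sqrt(2 * 9.109e-31 * 4.1171e-19) / 1.055e-34
= 8.2091e+09 /m
2*kappa*L = 2 * 8.2091e+09 * 1.89e-9
= 31.0304
T = exp(-31.0304) = 3.339369e-14

3.339369e-14


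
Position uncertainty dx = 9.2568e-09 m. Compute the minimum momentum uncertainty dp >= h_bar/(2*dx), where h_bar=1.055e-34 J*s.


dp = h_bar / (2 * dx)
= 1.055e-34 / (2 * 9.2568e-09)
= 1.055e-34 / 1.8514e-08
= 5.6985e-27 kg*m/s

5.6985e-27


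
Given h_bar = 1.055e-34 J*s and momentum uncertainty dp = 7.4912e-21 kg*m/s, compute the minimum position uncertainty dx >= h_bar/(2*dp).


dx = h_bar / (2 * dp)
= 1.055e-34 / (2 * 7.4912e-21)
= 1.055e-34 / 1.4982e-20
= 7.0416e-15 m

7.0416e-15


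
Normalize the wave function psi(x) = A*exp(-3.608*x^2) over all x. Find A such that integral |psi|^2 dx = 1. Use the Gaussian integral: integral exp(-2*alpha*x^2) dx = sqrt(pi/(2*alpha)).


integral |psi|^2 dx = A^2 * sqrt(pi/(2*alpha)) = 1
A^2 = sqrt(2*alpha/pi)
= sqrt(2 * 3.608 / pi)
= 1.515561
A = sqrt(1.515561)
= 1.2311

1.2311


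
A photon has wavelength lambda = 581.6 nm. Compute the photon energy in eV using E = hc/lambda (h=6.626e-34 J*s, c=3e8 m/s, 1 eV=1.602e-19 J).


E = hc / lambda
= (6.626e-34)(3e8) / (581.6e-9)
= 1.9878e-25 / 5.8160e-07
= 3.4178e-19 J
Converting to eV: 3.4178e-19 / 1.602e-19
= 2.1335 eV

2.1335


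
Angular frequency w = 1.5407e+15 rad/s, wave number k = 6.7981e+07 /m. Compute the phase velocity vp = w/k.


vp = w / k
= 1.5407e+15 / 6.7981e+07
= 2.2664e+07 m/s

2.2664e+07


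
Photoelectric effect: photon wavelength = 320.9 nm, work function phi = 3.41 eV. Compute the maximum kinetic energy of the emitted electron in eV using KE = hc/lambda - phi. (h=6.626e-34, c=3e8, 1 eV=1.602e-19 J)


E_photon = hc / lambda
= (6.626e-34)(3e8) / (320.9e-9)
= 6.1945e-19 J
= 3.8667 eV
KE = E_photon - phi
= 3.8667 - 3.41
= 0.4567 eV

0.4567


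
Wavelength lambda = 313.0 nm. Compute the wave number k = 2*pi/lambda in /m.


k = 2 * pi / lambda
= 6.2832 / (313.0e-9)
= 6.2832 / 3.1300e-07
= 2.0074e+07 /m

2.0074e+07


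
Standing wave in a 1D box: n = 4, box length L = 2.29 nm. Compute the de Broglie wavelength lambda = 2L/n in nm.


lambda = 2L / n
= 2 * 2.29 / 4
= 4.58 / 4
= 1.145 nm

1.145


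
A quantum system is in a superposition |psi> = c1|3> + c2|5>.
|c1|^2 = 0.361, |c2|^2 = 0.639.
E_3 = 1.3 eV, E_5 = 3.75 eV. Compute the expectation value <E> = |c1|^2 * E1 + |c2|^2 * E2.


<E> = |c1|^2 * E1 + |c2|^2 * E2
= 0.361 * 1.3 + 0.639 * 3.75
= 0.4693 + 2.3963
= 2.8656 eV

2.8656


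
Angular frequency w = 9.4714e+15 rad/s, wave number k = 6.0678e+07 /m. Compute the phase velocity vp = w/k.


vp = w / k
= 9.4714e+15 / 6.0678e+07
= 1.5609e+08 m/s

1.5609e+08


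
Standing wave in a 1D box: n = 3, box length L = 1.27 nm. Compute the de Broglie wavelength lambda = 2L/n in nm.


lambda = 2L / n
= 2 * 1.27 / 3
= 2.54 / 3
= 0.8467 nm

0.8467


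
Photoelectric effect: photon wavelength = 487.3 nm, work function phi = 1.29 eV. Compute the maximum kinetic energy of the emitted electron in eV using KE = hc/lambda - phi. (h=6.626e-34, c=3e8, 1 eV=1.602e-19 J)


E_photon = hc / lambda
= (6.626e-34)(3e8) / (487.3e-9)
= 4.0792e-19 J
= 2.5463 eV
KE = E_photon - phi
= 2.5463 - 1.29
= 1.2563 eV

1.2563


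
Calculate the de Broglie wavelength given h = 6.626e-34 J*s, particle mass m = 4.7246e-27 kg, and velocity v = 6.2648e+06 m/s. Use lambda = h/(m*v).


lambda = h / (m * v)
= 6.626e-34 / (4.7246e-27 * 6.2648e+06)
= 6.626e-34 / 2.9599e-20
= 2.2386e-14 m

2.2386e-14


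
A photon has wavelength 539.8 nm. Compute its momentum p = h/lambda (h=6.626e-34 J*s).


p = h / lambda
= 6.626e-34 / (539.8e-9)
= 6.626e-34 / 5.3980e-07
= 1.2275e-27 kg*m/s

1.2275e-27


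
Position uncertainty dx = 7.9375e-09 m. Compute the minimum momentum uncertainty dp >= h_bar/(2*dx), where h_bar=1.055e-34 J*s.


dp = h_bar / (2 * dx)
= 1.055e-34 / (2 * 7.9375e-09)
= 1.055e-34 / 1.5875e-08
= 6.6457e-27 kg*m/s

6.6457e-27


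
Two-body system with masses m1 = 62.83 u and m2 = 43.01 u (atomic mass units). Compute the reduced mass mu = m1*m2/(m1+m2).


mu = m1 * m2 / (m1 + m2)
= 62.83 * 43.01 / (62.83 + 43.01)
= 2702.3183 / 105.84
= 25.5321 u

25.5321


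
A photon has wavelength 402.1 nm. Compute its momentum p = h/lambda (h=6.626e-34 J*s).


p = h / lambda
= 6.626e-34 / (402.1e-9)
= 6.626e-34 / 4.0210e-07
= 1.6478e-27 kg*m/s

1.6478e-27


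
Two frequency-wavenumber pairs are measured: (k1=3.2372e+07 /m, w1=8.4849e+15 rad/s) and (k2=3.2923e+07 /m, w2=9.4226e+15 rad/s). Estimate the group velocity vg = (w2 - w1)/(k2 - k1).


vg = (w2 - w1) / (k2 - k1)
= (9.4226e+15 - 8.4849e+15) / (3.2923e+07 - 3.2372e+07)
= 9.3770e+14 / 5.5100e+05
= 1.7018e+09 m/s

1.7018e+09


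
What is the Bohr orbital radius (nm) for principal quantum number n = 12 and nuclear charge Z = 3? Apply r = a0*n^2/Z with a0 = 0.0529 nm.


r = a0 * n^2 / Z
= 0.0529 * 12^2 / 3
= 0.0529 * 144 / 3
= 2.5392 nm

2.5392


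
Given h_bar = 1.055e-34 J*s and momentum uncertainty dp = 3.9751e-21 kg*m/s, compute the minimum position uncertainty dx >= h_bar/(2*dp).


dx = h_bar / (2 * dp)
= 1.055e-34 / (2 * 3.9751e-21)
= 1.055e-34 / 7.9502e-21
= 1.3270e-14 m

1.3270e-14


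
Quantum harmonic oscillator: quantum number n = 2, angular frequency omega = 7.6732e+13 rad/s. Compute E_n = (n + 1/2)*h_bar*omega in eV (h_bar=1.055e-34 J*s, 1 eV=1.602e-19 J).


E = (n + 1/2) * h_bar * omega
= (2 + 0.5) * 1.055e-34 * 7.6732e+13
= 2.5 * 8.0952e-21
= 2.0238e-20 J
= 0.1263 eV

0.1263


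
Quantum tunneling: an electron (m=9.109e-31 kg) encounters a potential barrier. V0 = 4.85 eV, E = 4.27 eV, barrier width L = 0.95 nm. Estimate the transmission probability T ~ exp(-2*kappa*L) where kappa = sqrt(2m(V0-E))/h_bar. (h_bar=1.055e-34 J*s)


V0 - E = 0.58 eV = 9.2916e-20 J
kappa = sqrt(2 * m * (V0-E)) / h_bar
= sqrt(2 * 9.109e-31 * 9.2916e-20) / 1.055e-34
= 3.8998e+09 /m
2*kappa*L = 2 * 3.8998e+09 * 0.95e-9
= 7.4096
T = exp(-7.4096) = 6.053924e-04

6.053924e-04


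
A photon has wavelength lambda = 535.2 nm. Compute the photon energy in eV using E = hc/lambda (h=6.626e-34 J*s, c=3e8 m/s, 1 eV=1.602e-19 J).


E = hc / lambda
= (6.626e-34)(3e8) / (535.2e-9)
= 1.9878e-25 / 5.3520e-07
= 3.7141e-19 J
Converting to eV: 3.7141e-19 / 1.602e-19
= 2.3184 eV

2.3184


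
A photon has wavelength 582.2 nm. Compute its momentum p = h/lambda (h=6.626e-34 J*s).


p = h / lambda
= 6.626e-34 / (582.2e-9)
= 6.626e-34 / 5.8220e-07
= 1.1381e-27 kg*m/s

1.1381e-27


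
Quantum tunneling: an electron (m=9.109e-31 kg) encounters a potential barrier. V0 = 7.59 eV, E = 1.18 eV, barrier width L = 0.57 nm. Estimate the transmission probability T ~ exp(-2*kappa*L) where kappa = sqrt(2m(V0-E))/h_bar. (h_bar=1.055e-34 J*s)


V0 - E = 6.41 eV = 1.0269e-18 J
kappa = sqrt(2 * m * (V0-E)) / h_bar
= sqrt(2 * 9.109e-31 * 1.0269e-18) / 1.055e-34
= 1.2965e+10 /m
2*kappa*L = 2 * 1.2965e+10 * 0.57e-9
= 14.7796
T = exp(-14.7796) = 3.813260e-07

3.813260e-07


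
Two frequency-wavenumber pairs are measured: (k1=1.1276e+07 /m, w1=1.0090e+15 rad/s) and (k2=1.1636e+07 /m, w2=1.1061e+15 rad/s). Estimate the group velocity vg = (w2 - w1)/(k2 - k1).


vg = (w2 - w1) / (k2 - k1)
= (1.1061e+15 - 1.0090e+15) / (1.1636e+07 - 1.1276e+07)
= 9.7100e+13 / 3.6000e+05
= 2.6972e+08 m/s

2.6972e+08


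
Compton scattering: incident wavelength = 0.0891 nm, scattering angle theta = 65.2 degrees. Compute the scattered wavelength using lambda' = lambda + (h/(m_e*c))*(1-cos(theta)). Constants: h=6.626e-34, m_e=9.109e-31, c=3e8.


Compton wavelength: h/(m_e*c) = 2.4247e-12 m
d_lambda = 2.4247e-12 * (1 - cos(65.2 deg))
= 2.4247e-12 * 0.580548
= 1.4077e-12 m = 0.001408 nm
lambda' = 0.0891 + 0.001408
= 0.090508 nm

0.090508


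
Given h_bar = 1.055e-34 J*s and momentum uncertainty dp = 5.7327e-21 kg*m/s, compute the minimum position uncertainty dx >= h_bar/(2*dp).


dx = h_bar / (2 * dp)
= 1.055e-34 / (2 * 5.7327e-21)
= 1.055e-34 / 1.1465e-20
= 9.2016e-15 m

9.2016e-15


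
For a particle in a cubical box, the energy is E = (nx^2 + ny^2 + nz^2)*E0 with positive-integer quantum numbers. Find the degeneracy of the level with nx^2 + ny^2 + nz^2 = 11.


Enumerate all (nx, ny, nz) with nx^2 + ny^2 + nz^2 = 11:
(1,1,3)
(1,3,1)
(3,1,1)
Total degeneracy = 3

3


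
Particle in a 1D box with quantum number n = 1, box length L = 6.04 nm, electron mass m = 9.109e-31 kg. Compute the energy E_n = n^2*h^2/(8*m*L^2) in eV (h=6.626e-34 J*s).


E = n^2 * h^2 / (8 * m * L^2)
= 1^2 * (6.626e-34)^2 / (8 * 9.109e-31 * (6.04e-9)^2)
= 1 * 4.3904e-67 / (8 * 9.109e-31 * 3.6482e-17)
= 1.6515e-21 J
= 0.0103 eV

0.0103


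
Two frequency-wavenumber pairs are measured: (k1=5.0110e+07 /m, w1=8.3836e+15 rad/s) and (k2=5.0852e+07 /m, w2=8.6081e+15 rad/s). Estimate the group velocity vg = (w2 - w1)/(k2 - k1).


vg = (w2 - w1) / (k2 - k1)
= (8.6081e+15 - 8.3836e+15) / (5.0852e+07 - 5.0110e+07)
= 2.2450e+14 / 7.4200e+05
= 3.0256e+08 m/s

3.0256e+08


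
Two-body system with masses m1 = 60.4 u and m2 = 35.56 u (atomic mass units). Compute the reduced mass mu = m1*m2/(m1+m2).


mu = m1 * m2 / (m1 + m2)
= 60.4 * 35.56 / (60.4 + 35.56)
= 2147.824 / 95.96
= 22.3825 u

22.3825


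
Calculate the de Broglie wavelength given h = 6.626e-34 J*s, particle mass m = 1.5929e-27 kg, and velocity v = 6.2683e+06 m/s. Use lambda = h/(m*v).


lambda = h / (m * v)
= 6.626e-34 / (1.5929e-27 * 6.2683e+06)
= 6.626e-34 / 9.9848e-21
= 6.6361e-14 m

6.6361e-14


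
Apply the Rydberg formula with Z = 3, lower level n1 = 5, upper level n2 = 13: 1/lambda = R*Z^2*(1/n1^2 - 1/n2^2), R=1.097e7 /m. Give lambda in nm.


1/lambda = R * Z^2 * (1/n1^2 - 1/n2^2)
= 1.097e7 * 3^2 * (1/5^2 - 1/13^2)
= 1.097e7 * 9 * (0.04 - 0.005917)
= 3.3650e+06 /m
lambda = 1 / 3.3650e+06
= 297.1769 nm

297.1769


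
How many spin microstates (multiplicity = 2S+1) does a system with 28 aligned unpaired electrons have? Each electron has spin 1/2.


Total spin S = N * (1/2) = 28 * 0.5 = 14.0
Spin multiplicity = 2S + 1
= 2 * 14.0 + 1
= 29

29


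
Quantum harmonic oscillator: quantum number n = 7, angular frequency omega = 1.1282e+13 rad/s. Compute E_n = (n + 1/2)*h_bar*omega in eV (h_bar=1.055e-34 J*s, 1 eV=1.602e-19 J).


E = (n + 1/2) * h_bar * omega
= (7 + 0.5) * 1.055e-34 * 1.1282e+13
= 7.5 * 1.1903e-21
= 8.9269e-21 J
= 0.0557 eV

0.0557


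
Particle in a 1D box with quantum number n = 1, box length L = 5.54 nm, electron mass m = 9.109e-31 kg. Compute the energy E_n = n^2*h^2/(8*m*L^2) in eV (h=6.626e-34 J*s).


E = n^2 * h^2 / (8 * m * L^2)
= 1^2 * (6.626e-34)^2 / (8 * 9.109e-31 * (5.54e-9)^2)
= 1 * 4.3904e-67 / (8 * 9.109e-31 * 3.0692e-17)
= 1.9630e-21 J
= 0.0123 eV

0.0123


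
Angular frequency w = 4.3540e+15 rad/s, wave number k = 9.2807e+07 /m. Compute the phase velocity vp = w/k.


vp = w / k
= 4.3540e+15 / 9.2807e+07
= 4.6915e+07 m/s

4.6915e+07


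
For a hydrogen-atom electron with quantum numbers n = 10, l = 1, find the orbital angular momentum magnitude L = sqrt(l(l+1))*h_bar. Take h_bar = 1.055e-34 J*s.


L = sqrt(l*(l+1)) * h_bar
= sqrt(1 * 2) * 1.055e-34
= sqrt(2) * 1.055e-34
= 1.4142 * 1.055e-34
= 1.4920e-34 J*s

1.4920e-34


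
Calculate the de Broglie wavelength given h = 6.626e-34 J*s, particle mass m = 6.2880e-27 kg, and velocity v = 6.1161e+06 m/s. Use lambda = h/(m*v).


lambda = h / (m * v)
= 6.626e-34 / (6.2880e-27 * 6.1161e+06)
= 6.626e-34 / 3.8458e-20
= 1.7229e-14 m

1.7229e-14


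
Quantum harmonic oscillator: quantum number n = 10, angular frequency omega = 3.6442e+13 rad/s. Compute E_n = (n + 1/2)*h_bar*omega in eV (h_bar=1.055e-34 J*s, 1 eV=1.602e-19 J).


E = (n + 1/2) * h_bar * omega
= (10 + 0.5) * 1.055e-34 * 3.6442e+13
= 10.5 * 3.8446e-21
= 4.0369e-20 J
= 0.252 eV

0.252


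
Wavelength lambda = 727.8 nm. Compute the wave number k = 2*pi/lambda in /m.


k = 2 * pi / lambda
= 6.2832 / (727.8e-9)
= 6.2832 / 7.2780e-07
= 8.6331e+06 /m

8.6331e+06


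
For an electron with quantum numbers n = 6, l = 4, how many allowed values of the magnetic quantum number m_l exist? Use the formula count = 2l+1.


m_l ranges from -l to +l in integer steps
So m_l goes from -4 to +4
Count = 2l + 1 = 2*4 + 1
= 9

9


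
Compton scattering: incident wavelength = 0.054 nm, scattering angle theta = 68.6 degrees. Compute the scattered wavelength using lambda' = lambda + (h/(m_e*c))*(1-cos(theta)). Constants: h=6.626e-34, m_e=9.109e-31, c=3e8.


Compton wavelength: h/(m_e*c) = 2.4247e-12 m
d_lambda = 2.4247e-12 * (1 - cos(68.6 deg))
= 2.4247e-12 * 0.635123
= 1.5400e-12 m = 0.00154 nm
lambda' = 0.054 + 0.00154
= 0.05554 nm

0.05554


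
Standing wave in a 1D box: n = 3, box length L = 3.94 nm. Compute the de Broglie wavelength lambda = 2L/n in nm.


lambda = 2L / n
= 2 * 3.94 / 3
= 7.88 / 3
= 2.6267 nm

2.6267


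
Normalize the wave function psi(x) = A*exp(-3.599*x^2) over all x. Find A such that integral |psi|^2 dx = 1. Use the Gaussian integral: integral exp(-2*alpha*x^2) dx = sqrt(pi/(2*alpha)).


integral |psi|^2 dx = A^2 * sqrt(pi/(2*alpha)) = 1
A^2 = sqrt(2*alpha/pi)
= sqrt(2 * 3.599 / pi)
= 1.513669
A = sqrt(1.513669)
= 1.2303

1.2303


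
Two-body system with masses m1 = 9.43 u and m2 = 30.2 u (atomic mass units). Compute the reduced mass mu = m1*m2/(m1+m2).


mu = m1 * m2 / (m1 + m2)
= 9.43 * 30.2 / (9.43 + 30.2)
= 284.786 / 39.63
= 7.1861 u

7.1861


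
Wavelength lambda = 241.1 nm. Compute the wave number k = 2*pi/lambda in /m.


k = 2 * pi / lambda
= 6.2832 / (241.1e-9)
= 6.2832 / 2.4110e-07
= 2.6060e+07 /m

2.6060e+07


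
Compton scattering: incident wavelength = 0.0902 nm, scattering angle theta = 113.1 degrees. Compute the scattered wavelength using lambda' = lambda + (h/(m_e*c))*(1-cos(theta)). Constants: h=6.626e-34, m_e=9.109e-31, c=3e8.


Compton wavelength: h/(m_e*c) = 2.4247e-12 m
d_lambda = 2.4247e-12 * (1 - cos(113.1 deg))
= 2.4247e-12 * 1.392337
= 3.3760e-12 m = 0.003376 nm
lambda' = 0.0902 + 0.003376
= 0.093576 nm

0.093576


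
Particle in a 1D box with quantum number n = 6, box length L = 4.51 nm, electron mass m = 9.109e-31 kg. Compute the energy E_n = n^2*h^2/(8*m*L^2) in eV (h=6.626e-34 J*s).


E = n^2 * h^2 / (8 * m * L^2)
= 6^2 * (6.626e-34)^2 / (8 * 9.109e-31 * (4.51e-9)^2)
= 36 * 4.3904e-67 / (8 * 9.109e-31 * 2.0340e-17)
= 1.0663e-19 J
= 0.6656 eV

0.6656


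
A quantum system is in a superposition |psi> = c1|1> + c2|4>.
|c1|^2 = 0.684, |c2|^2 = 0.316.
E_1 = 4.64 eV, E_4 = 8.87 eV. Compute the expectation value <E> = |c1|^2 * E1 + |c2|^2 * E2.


<E> = |c1|^2 * E1 + |c2|^2 * E2
= 0.684 * 4.64 + 0.316 * 8.87
= 3.1738 + 2.8029
= 5.9767 eV

5.9767


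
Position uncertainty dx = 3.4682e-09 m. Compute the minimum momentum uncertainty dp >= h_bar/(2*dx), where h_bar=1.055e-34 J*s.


dp = h_bar / (2 * dx)
= 1.055e-34 / (2 * 3.4682e-09)
= 1.055e-34 / 6.9364e-09
= 1.5210e-26 kg*m/s

1.5210e-26


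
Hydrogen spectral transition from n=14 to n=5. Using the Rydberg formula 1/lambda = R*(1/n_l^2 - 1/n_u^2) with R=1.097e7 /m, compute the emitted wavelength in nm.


1/lambda = R * (1/n_l^2 - 1/n_u^2)
= 1.097e7 * (1/5^2 - 1/14^2)
= 1.097e7 * (0.04 - 0.005102)
= 1.097e7 * 0.034898
= 3.8283e+05 /m
lambda = 1 / 3.8283e+05 = 2612.1213 nm

2612.1213


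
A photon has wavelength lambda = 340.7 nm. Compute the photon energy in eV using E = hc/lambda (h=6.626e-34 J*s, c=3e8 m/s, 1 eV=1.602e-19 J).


E = hc / lambda
= (6.626e-34)(3e8) / (340.7e-9)
= 1.9878e-25 / 3.4070e-07
= 5.8345e-19 J
Converting to eV: 5.8345e-19 / 1.602e-19
= 3.642 eV

3.642


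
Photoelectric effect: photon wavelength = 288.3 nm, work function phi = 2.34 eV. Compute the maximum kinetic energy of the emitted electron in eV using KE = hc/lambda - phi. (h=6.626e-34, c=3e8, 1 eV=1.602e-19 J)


E_photon = hc / lambda
= (6.626e-34)(3e8) / (288.3e-9)
= 6.8949e-19 J
= 4.3039 eV
KE = E_photon - phi
= 4.3039 - 2.34
= 1.9639 eV

1.9639


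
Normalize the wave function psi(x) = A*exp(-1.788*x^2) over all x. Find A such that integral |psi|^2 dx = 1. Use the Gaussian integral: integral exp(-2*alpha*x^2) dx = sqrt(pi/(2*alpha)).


integral |psi|^2 dx = A^2 * sqrt(pi/(2*alpha)) = 1
A^2 = sqrt(2*alpha/pi)
= sqrt(2 * 1.788 / pi)
= 1.0669
A = sqrt(1.0669)
= 1.0329

1.0329


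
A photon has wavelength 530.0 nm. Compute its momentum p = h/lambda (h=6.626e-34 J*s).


p = h / lambda
= 6.626e-34 / (530.0e-9)
= 6.626e-34 / 5.3000e-07
= 1.2502e-27 kg*m/s

1.2502e-27


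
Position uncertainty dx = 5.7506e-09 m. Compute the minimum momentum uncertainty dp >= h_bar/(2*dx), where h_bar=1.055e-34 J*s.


dp = h_bar / (2 * dx)
= 1.055e-34 / (2 * 5.7506e-09)
= 1.055e-34 / 1.1501e-08
= 9.1730e-27 kg*m/s

9.1730e-27


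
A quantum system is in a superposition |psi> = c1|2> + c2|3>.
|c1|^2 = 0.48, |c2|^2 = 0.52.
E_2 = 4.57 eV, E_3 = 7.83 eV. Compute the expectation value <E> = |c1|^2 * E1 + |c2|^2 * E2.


<E> = |c1|^2 * E1 + |c2|^2 * E2
= 0.48 * 4.57 + 0.52 * 7.83
= 2.1936 + 4.0716
= 6.2652 eV

6.2652


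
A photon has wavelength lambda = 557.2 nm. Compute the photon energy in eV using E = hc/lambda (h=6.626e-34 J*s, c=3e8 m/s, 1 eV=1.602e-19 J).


E = hc / lambda
= (6.626e-34)(3e8) / (557.2e-9)
= 1.9878e-25 / 5.5720e-07
= 3.5675e-19 J
Converting to eV: 3.5675e-19 / 1.602e-19
= 2.2269 eV

2.2269


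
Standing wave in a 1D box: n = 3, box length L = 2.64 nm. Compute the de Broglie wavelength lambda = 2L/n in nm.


lambda = 2L / n
= 2 * 2.64 / 3
= 5.28 / 3
= 1.76 nm

1.76


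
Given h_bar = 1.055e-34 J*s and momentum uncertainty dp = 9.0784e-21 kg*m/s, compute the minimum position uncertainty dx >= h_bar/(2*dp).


dx = h_bar / (2 * dp)
= 1.055e-34 / (2 * 9.0784e-21)
= 1.055e-34 / 1.8157e-20
= 5.8105e-15 m

5.8105e-15


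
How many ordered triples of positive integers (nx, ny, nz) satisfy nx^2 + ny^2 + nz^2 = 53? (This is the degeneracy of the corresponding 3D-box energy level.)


Enumerate all (nx, ny, nz) with nx^2 + ny^2 + nz^2 = 53:
(1,4,6)
(1,6,4)
(4,1,6)
(4,6,1)
(6,1,4)
(6,4,1)
Total degeneracy = 6

6


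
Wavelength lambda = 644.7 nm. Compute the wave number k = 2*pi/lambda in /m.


k = 2 * pi / lambda
= 6.2832 / (644.7e-9)
= 6.2832 / 6.4470e-07
= 9.7459e+06 /m

9.7459e+06


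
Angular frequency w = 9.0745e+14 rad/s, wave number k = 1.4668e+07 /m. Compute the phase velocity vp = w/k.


vp = w / k
= 9.0745e+14 / 1.4668e+07
= 6.1866e+07 m/s

6.1866e+07


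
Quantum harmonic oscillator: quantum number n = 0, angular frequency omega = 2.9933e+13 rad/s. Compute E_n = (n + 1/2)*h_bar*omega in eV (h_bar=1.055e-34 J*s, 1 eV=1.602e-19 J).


E = (n + 1/2) * h_bar * omega
= (0 + 0.5) * 1.055e-34 * 2.9933e+13
= 0.5 * 3.1579e-21
= 1.5790e-21 J
= 0.0099 eV

0.0099


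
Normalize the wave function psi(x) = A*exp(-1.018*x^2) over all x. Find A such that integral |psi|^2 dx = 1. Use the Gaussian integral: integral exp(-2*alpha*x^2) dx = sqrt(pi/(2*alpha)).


integral |psi|^2 dx = A^2 * sqrt(pi/(2*alpha)) = 1
A^2 = sqrt(2*alpha/pi)
= sqrt(2 * 1.018 / pi)
= 0.805033
A = sqrt(0.805033)
= 0.8972

0.8972


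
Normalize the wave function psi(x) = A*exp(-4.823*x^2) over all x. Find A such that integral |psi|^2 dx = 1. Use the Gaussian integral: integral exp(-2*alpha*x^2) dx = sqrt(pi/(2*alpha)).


integral |psi|^2 dx = A^2 * sqrt(pi/(2*alpha)) = 1
A^2 = sqrt(2*alpha/pi)
= sqrt(2 * 4.823 / pi)
= 1.752261
A = sqrt(1.752261)
= 1.3237

1.3237


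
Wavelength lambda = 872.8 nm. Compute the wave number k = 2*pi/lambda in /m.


k = 2 * pi / lambda
= 6.2832 / (872.8e-9)
= 6.2832 / 8.7280e-07
= 7.1989e+06 /m

7.1989e+06


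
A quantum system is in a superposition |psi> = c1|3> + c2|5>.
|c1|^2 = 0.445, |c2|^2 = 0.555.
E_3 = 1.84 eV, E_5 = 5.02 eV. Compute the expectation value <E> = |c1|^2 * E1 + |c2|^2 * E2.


<E> = |c1|^2 * E1 + |c2|^2 * E2
= 0.445 * 1.84 + 0.555 * 5.02
= 0.8188 + 2.7861
= 3.6049 eV

3.6049


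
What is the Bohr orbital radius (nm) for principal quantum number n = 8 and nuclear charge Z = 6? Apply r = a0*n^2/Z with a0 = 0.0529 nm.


r = a0 * n^2 / Z
= 0.0529 * 8^2 / 6
= 0.0529 * 64 / 6
= 0.5643 nm

0.5643


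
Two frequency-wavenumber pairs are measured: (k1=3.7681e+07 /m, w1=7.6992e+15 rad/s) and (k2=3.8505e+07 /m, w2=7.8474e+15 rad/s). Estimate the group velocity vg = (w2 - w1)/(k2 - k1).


vg = (w2 - w1) / (k2 - k1)
= (7.8474e+15 - 7.6992e+15) / (3.8505e+07 - 3.7681e+07)
= 1.4820e+14 / 8.2400e+05
= 1.7985e+08 m/s

1.7985e+08


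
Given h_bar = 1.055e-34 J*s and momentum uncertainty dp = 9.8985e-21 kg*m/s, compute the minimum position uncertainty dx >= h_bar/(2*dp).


dx = h_bar / (2 * dp)
= 1.055e-34 / (2 * 9.8985e-21)
= 1.055e-34 / 1.9797e-20
= 5.3291e-15 m

5.3291e-15


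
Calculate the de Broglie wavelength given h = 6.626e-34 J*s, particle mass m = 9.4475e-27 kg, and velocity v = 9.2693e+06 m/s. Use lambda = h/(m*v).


lambda = h / (m * v)
= 6.626e-34 / (9.4475e-27 * 9.2693e+06)
= 6.626e-34 / 8.7572e-20
= 7.5664e-15 m

7.5664e-15


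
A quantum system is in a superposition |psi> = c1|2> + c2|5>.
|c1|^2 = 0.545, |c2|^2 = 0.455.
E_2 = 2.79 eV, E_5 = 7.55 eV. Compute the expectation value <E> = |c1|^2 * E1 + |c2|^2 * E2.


<E> = |c1|^2 * E1 + |c2|^2 * E2
= 0.545 * 2.79 + 0.455 * 7.55
= 1.5206 + 3.4352
= 4.9558 eV

4.9558


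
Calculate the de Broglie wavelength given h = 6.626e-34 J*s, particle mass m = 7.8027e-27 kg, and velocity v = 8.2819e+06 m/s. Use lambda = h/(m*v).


lambda = h / (m * v)
= 6.626e-34 / (7.8027e-27 * 8.2819e+06)
= 6.626e-34 / 6.4621e-20
= 1.0254e-14 m

1.0254e-14


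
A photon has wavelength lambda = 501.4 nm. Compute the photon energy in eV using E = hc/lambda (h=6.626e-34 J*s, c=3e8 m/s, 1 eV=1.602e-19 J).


E = hc / lambda
= (6.626e-34)(3e8) / (501.4e-9)
= 1.9878e-25 / 5.0140e-07
= 3.9645e-19 J
Converting to eV: 3.9645e-19 / 1.602e-19
= 2.4747 eV

2.4747


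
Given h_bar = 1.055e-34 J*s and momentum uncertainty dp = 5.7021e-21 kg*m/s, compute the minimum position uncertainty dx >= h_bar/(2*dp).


dx = h_bar / (2 * dp)
= 1.055e-34 / (2 * 5.7021e-21)
= 1.055e-34 / 1.1404e-20
= 9.2510e-15 m

9.2510e-15


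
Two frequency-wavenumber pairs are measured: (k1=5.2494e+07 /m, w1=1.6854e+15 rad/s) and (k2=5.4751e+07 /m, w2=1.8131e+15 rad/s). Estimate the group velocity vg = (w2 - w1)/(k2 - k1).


vg = (w2 - w1) / (k2 - k1)
= (1.8131e+15 - 1.6854e+15) / (5.4751e+07 - 5.2494e+07)
= 1.2770e+14 / 2.2570e+06
= 5.6580e+07 m/s

5.6580e+07


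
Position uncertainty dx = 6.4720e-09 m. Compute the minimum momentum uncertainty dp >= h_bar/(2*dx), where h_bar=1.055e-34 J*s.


dp = h_bar / (2 * dx)
= 1.055e-34 / (2 * 6.4720e-09)
= 1.055e-34 / 1.2944e-08
= 8.1505e-27 kg*m/s

8.1505e-27


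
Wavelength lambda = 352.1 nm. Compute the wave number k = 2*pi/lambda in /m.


k = 2 * pi / lambda
= 6.2832 / (352.1e-9)
= 6.2832 / 3.5210e-07
= 1.7845e+07 /m

1.7845e+07


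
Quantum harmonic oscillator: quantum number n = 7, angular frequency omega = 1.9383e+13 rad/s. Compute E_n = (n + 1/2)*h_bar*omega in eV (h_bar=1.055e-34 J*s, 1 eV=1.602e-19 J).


E = (n + 1/2) * h_bar * omega
= (7 + 0.5) * 1.055e-34 * 1.9383e+13
= 7.5 * 2.0449e-21
= 1.5337e-20 J
= 0.0957 eV

0.0957


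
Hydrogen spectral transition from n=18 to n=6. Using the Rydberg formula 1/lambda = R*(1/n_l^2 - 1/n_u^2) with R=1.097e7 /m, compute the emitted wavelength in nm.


1/lambda = R * (1/n_l^2 - 1/n_u^2)
= 1.097e7 * (1/6^2 - 1/18^2)
= 1.097e7 * (0.027778 - 0.003086)
= 1.097e7 * 0.024691
= 2.7086e+05 /m
lambda = 1 / 2.7086e+05 = 3691.887 nm

3691.887


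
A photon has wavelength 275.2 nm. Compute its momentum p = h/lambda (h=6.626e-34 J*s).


p = h / lambda
= 6.626e-34 / (275.2e-9)
= 6.626e-34 / 2.7520e-07
= 2.4077e-27 kg*m/s

2.4077e-27


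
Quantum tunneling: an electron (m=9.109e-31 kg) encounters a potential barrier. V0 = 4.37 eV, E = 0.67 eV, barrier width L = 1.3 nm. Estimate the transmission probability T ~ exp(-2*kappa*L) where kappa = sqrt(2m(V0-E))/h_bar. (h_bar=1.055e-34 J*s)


V0 - E = 3.7 eV = 5.9274e-19 J
kappa = sqrt(2 * m * (V0-E)) / h_bar
= sqrt(2 * 9.109e-31 * 5.9274e-19) / 1.055e-34
= 9.8499e+09 /m
2*kappa*L = 2 * 9.8499e+09 * 1.3e-9
= 25.6096
T = exp(-25.6096) = 7.548796e-12

7.548796e-12


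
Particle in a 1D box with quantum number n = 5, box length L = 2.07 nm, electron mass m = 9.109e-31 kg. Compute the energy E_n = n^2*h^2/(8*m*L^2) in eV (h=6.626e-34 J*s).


E = n^2 * h^2 / (8 * m * L^2)
= 5^2 * (6.626e-34)^2 / (8 * 9.109e-31 * (2.07e-9)^2)
= 25 * 4.3904e-67 / (8 * 9.109e-31 * 4.2849e-18)
= 3.5151e-19 J
= 2.1942 eV

2.1942


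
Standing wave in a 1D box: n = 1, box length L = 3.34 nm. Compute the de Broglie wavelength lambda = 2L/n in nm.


lambda = 2L / n
= 2 * 3.34 / 1
= 6.68 / 1
= 6.68 nm

6.68


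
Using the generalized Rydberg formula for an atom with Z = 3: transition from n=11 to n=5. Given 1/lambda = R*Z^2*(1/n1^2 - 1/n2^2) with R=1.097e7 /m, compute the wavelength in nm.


1/lambda = R * Z^2 * (1/n1^2 - 1/n2^2)
= 1.097e7 * 3^2 * (1/5^2 - 1/11^2)
= 1.097e7 * 9 * (0.04 - 0.008264)
= 3.1332e+06 /m
lambda = 1 / 3.1332e+06
= 319.1575 nm

319.1575


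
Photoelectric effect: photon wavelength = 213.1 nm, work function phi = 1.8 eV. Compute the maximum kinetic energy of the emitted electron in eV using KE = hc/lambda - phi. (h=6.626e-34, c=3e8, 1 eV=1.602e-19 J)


E_photon = hc / lambda
= (6.626e-34)(3e8) / (213.1e-9)
= 9.3280e-19 J
= 5.8227 eV
KE = E_photon - phi
= 5.8227 - 1.8
= 4.0227 eV

4.0227


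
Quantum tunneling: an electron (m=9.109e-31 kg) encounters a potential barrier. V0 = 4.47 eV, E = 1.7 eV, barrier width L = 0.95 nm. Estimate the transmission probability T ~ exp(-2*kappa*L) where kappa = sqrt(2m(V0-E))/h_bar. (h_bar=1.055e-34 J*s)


V0 - E = 2.77 eV = 4.4375e-19 J
kappa = sqrt(2 * m * (V0-E)) / h_bar
= sqrt(2 * 9.109e-31 * 4.4375e-19) / 1.055e-34
= 8.5225e+09 /m
2*kappa*L = 2 * 8.5225e+09 * 0.95e-9
= 16.1928
T = exp(-16.1928) = 9.279943e-08

9.279943e-08


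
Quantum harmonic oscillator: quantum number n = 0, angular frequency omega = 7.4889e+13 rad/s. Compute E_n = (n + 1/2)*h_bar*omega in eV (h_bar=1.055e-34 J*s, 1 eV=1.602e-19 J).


E = (n + 1/2) * h_bar * omega
= (0 + 0.5) * 1.055e-34 * 7.4889e+13
= 0.5 * 7.9008e-21
= 3.9504e-21 J
= 0.0247 eV

0.0247


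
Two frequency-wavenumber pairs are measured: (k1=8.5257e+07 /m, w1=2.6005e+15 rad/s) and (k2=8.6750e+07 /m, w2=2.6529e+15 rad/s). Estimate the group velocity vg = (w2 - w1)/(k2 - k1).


vg = (w2 - w1) / (k2 - k1)
= (2.6529e+15 - 2.6005e+15) / (8.6750e+07 - 8.5257e+07)
= 5.2400e+13 / 1.4930e+06
= 3.5097e+07 m/s

3.5097e+07


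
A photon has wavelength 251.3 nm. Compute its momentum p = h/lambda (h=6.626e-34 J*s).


p = h / lambda
= 6.626e-34 / (251.3e-9)
= 6.626e-34 / 2.5130e-07
= 2.6367e-27 kg*m/s

2.6367e-27


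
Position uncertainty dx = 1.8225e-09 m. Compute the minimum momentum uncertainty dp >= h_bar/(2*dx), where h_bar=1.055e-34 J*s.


dp = h_bar / (2 * dx)
= 1.055e-34 / (2 * 1.8225e-09)
= 1.055e-34 / 3.6450e-09
= 2.8944e-26 kg*m/s

2.8944e-26


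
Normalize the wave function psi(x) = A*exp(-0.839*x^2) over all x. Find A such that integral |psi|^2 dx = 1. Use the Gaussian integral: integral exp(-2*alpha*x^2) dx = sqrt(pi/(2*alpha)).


integral |psi|^2 dx = A^2 * sqrt(pi/(2*alpha)) = 1
A^2 = sqrt(2*alpha/pi)
= sqrt(2 * 0.839 / pi)
= 0.730838
A = sqrt(0.730838)
= 0.8549

0.8549


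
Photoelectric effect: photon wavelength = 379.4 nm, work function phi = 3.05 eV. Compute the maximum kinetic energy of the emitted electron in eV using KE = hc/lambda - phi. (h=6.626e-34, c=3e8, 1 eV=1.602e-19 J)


E_photon = hc / lambda
= (6.626e-34)(3e8) / (379.4e-9)
= 5.2393e-19 J
= 3.2705 eV
KE = E_photon - phi
= 3.2705 - 3.05
= 0.2205 eV

0.2205


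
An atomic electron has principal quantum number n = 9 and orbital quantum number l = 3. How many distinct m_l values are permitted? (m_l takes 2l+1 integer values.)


m_l ranges from -l to +l in integer steps
So m_l goes from -3 to +3
Count = 2l + 1 = 2*3 + 1
= 7

7


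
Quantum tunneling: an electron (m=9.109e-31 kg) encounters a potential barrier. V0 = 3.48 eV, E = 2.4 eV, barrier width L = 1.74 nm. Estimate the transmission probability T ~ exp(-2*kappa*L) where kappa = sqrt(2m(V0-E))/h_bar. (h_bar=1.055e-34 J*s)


V0 - E = 1.08 eV = 1.7302e-19 J
kappa = sqrt(2 * m * (V0-E)) / h_bar
= sqrt(2 * 9.109e-31 * 1.7302e-19) / 1.055e-34
= 5.3216e+09 /m
2*kappa*L = 2 * 5.3216e+09 * 1.74e-9
= 18.5191
T = exp(-18.5191) = 9.062538e-09

9.062538e-09


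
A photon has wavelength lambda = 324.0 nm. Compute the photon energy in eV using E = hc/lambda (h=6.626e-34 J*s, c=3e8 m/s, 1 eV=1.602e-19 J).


E = hc / lambda
= (6.626e-34)(3e8) / (324.0e-9)
= 1.9878e-25 / 3.2400e-07
= 6.1352e-19 J
Converting to eV: 6.1352e-19 / 1.602e-19
= 3.8297 eV

3.8297


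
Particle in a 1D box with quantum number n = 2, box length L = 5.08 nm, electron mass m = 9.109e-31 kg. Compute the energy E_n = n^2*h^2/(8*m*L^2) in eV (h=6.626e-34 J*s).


E = n^2 * h^2 / (8 * m * L^2)
= 2^2 * (6.626e-34)^2 / (8 * 9.109e-31 * (5.08e-9)^2)
= 4 * 4.3904e-67 / (8 * 9.109e-31 * 2.5806e-17)
= 9.3384e-21 J
= 0.0583 eV

0.0583


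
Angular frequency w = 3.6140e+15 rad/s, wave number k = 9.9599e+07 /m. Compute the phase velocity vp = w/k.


vp = w / k
= 3.6140e+15 / 9.9599e+07
= 3.6286e+07 m/s

3.6286e+07


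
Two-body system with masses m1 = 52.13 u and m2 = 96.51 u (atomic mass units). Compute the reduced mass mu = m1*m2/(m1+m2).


mu = m1 * m2 / (m1 + m2)
= 52.13 * 96.51 / (52.13 + 96.51)
= 5031.0663 / 148.64
= 33.8473 u

33.8473


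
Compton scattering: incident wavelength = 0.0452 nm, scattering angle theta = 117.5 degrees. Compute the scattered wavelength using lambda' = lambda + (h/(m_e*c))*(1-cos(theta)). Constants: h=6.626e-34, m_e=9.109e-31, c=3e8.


Compton wavelength: h/(m_e*c) = 2.4247e-12 m
d_lambda = 2.4247e-12 * (1 - cos(117.5 deg))
= 2.4247e-12 * 1.461749
= 3.5443e-12 m = 0.003544 nm
lambda' = 0.0452 + 0.003544
= 0.048744 nm

0.048744


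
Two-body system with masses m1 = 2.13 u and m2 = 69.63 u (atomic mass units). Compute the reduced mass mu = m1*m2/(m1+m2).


mu = m1 * m2 / (m1 + m2)
= 2.13 * 69.63 / (2.13 + 69.63)
= 148.3119 / 71.76
= 2.0668 u

2.0668


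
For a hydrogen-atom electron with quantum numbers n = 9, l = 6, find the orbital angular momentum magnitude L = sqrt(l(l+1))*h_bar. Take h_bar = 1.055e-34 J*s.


L = sqrt(l*(l+1)) * h_bar
= sqrt(6 * 7) * 1.055e-34
= sqrt(42) * 1.055e-34
= 6.4807 * 1.055e-34
= 6.8372e-34 J*s

6.8372e-34


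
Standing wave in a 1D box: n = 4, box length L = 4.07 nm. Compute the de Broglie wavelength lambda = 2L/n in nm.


lambda = 2L / n
= 2 * 4.07 / 4
= 8.14 / 4
= 2.035 nm

2.035


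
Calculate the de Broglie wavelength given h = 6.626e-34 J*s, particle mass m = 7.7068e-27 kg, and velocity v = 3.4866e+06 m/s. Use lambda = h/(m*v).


lambda = h / (m * v)
= 6.626e-34 / (7.7068e-27 * 3.4866e+06)
= 6.626e-34 / 2.6871e-20
= 2.4659e-14 m

2.4659e-14


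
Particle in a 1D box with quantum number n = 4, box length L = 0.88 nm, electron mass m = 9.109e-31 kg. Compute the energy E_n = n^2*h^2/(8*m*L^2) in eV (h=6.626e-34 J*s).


E = n^2 * h^2 / (8 * m * L^2)
= 4^2 * (6.626e-34)^2 / (8 * 9.109e-31 * (0.88e-9)^2)
= 16 * 4.3904e-67 / (8 * 9.109e-31 * 7.7440e-19)
= 1.2448e-18 J
= 7.7702 eV

7.7702


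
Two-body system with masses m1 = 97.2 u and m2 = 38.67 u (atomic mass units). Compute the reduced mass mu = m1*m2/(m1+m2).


mu = m1 * m2 / (m1 + m2)
= 97.2 * 38.67 / (97.2 + 38.67)
= 3758.724 / 135.87
= 27.6641 u

27.6641


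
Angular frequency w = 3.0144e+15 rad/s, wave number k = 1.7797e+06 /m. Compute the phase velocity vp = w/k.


vp = w / k
= 3.0144e+15 / 1.7797e+06
= 1.6938e+09 m/s

1.6938e+09


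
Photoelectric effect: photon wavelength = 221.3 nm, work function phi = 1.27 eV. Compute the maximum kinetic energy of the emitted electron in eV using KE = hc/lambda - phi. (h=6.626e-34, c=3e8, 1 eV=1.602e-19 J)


E_photon = hc / lambda
= (6.626e-34)(3e8) / (221.3e-9)
= 8.9824e-19 J
= 5.607 eV
KE = E_photon - phi
= 5.607 - 1.27
= 4.337 eV

4.337


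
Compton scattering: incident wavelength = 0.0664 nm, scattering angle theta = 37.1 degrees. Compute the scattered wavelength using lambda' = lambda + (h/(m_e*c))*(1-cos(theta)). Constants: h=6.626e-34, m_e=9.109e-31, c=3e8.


Compton wavelength: h/(m_e*c) = 2.4247e-12 m
d_lambda = 2.4247e-12 * (1 - cos(37.1 deg))
= 2.4247e-12 * 0.202416
= 4.9080e-13 m = 0.000491 nm
lambda' = 0.0664 + 0.000491
= 0.066891 nm

0.066891


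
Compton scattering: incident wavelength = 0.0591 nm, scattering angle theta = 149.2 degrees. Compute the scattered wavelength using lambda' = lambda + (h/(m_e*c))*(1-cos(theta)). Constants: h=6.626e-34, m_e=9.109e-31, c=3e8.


Compton wavelength: h/(m_e*c) = 2.4247e-12 m
d_lambda = 2.4247e-12 * (1 - cos(149.2 deg))
= 2.4247e-12 * 1.85896
= 4.5074e-12 m = 0.004507 nm
lambda' = 0.0591 + 0.004507
= 0.063607 nm

0.063607


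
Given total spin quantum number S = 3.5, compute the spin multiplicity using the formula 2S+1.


Spin multiplicity = 2S + 1
= 2 * 3.5 + 1
= 7.0 + 1
= 8

8


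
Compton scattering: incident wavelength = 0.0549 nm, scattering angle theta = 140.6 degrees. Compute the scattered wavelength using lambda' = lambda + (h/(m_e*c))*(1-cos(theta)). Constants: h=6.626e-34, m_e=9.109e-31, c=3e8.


Compton wavelength: h/(m_e*c) = 2.4247e-12 m
d_lambda = 2.4247e-12 * (1 - cos(140.6 deg))
= 2.4247e-12 * 1.772734
= 4.2984e-12 m = 0.004298 nm
lambda' = 0.0549 + 0.004298
= 0.059198 nm

0.059198


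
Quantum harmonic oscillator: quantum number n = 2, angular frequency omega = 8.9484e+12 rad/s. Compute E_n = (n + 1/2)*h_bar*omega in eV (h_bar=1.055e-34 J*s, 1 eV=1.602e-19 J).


E = (n + 1/2) * h_bar * omega
= (2 + 0.5) * 1.055e-34 * 8.9484e+12
= 2.5 * 9.4406e-22
= 2.3601e-21 J
= 0.0147 eV

0.0147


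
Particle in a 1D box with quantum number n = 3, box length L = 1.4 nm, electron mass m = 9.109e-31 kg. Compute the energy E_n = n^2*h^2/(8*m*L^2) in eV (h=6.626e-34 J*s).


E = n^2 * h^2 / (8 * m * L^2)
= 3^2 * (6.626e-34)^2 / (8 * 9.109e-31 * (1.4e-9)^2)
= 9 * 4.3904e-67 / (8 * 9.109e-31 * 1.9600e-18)
= 2.7665e-19 J
= 1.7269 eV

1.7269


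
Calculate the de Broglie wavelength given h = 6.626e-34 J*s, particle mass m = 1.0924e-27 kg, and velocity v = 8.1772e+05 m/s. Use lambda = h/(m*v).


lambda = h / (m * v)
= 6.626e-34 / (1.0924e-27 * 8.1772e+05)
= 6.626e-34 / 8.9328e-22
= 7.4176e-13 m

7.4176e-13


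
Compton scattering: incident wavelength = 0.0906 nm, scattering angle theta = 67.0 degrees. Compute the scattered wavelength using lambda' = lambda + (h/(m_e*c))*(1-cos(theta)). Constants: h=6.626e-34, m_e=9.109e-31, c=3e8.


Compton wavelength: h/(m_e*c) = 2.4247e-12 m
d_lambda = 2.4247e-12 * (1 - cos(67.0 deg))
= 2.4247e-12 * 0.609269
= 1.4773e-12 m = 0.001477 nm
lambda' = 0.0906 + 0.001477
= 0.092077 nm

0.092077


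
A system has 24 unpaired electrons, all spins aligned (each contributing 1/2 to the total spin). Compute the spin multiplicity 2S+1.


Total spin S = N * (1/2) = 24 * 0.5 = 12.0
Spin multiplicity = 2S + 1
= 2 * 12.0 + 1
= 25

25


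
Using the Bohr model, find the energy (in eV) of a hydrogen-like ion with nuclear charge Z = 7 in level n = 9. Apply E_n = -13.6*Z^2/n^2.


E_n = -13.6 * Z^2 / n^2
= -13.6 * 7^2 / 9^2
= -13.6 * 49 / 81
= -8.2272 eV

-8.2272


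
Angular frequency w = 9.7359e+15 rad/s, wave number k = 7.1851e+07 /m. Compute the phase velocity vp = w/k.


vp = w / k
= 9.7359e+15 / 7.1851e+07
= 1.3550e+08 m/s

1.3550e+08


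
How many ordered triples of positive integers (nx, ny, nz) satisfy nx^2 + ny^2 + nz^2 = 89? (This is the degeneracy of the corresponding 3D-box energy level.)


Enumerate all (nx, ny, nz) with nx^2 + ny^2 + nz^2 = 89:
(2,2,9)
(2,6,7)
(2,7,6)
(2,9,2)
(3,4,8)
(3,8,4)
(4,3,8)
(4,8,3)
(6,2,7)
(6,7,2)
(7,2,6)
(7,6,2)
(8,3,4)
(8,4,3)
(9,2,2)
Total degeneracy = 15

15


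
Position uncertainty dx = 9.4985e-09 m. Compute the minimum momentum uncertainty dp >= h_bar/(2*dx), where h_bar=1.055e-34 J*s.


dp = h_bar / (2 * dx)
= 1.055e-34 / (2 * 9.4985e-09)
= 1.055e-34 / 1.8997e-08
= 5.5535e-27 kg*m/s

5.5535e-27


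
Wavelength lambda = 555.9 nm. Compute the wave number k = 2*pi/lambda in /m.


k = 2 * pi / lambda
= 6.2832 / (555.9e-9)
= 6.2832 / 5.5590e-07
= 1.1303e+07 /m

1.1303e+07


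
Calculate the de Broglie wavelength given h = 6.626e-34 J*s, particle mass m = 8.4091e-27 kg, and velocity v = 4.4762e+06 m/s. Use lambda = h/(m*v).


lambda = h / (m * v)
= 6.626e-34 / (8.4091e-27 * 4.4762e+06)
= 6.626e-34 / 3.7641e-20
= 1.7603e-14 m

1.7603e-14
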